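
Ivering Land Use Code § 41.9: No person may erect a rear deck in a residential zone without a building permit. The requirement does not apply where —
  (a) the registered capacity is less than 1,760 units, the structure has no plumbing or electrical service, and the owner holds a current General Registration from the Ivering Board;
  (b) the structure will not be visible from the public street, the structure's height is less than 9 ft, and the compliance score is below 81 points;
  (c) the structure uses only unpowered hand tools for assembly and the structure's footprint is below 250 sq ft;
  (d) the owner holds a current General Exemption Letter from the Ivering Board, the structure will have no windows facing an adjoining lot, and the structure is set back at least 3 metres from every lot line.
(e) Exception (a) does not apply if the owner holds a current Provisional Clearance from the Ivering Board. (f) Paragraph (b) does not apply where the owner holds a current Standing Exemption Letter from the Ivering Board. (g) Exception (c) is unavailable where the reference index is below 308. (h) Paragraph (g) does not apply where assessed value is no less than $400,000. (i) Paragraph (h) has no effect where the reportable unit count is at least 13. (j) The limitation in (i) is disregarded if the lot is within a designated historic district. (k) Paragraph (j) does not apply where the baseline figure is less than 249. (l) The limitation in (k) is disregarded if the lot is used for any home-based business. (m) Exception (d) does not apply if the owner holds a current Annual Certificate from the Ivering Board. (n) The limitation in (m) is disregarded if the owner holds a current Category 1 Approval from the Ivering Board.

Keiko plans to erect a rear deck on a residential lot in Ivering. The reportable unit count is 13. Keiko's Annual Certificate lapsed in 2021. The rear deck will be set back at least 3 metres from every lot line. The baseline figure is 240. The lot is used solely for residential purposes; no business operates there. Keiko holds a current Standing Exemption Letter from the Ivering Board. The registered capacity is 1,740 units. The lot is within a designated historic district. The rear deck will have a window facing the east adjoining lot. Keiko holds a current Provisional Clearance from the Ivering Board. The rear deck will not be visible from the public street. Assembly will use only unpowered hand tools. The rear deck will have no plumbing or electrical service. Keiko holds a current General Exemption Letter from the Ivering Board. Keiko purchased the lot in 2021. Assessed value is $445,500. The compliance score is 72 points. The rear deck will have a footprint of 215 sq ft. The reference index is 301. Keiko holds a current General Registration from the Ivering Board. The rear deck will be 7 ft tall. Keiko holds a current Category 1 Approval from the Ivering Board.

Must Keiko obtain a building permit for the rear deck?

Exception (a): the registered capacity is 1,740 units, less than the 1,760 units limit; there is no plumbing or electrical service; a current General Registration is held — every condition holds. But: (e) is engaged — a current Provisional Clearance is held. (a) is therefore removed.
Exception (b) is satisfied on its face — the structure will not be visible from the street; the structure's height is 7 ft, less than the 9 ft limit; the compliance score is 72 points, below the 81 points limit. However, paragraph (f) must be considered: (f) operates against (b): a current Standing Exemption Letter is held. So (b) is unavailable.
All of (c)'s requirements are met (assembly uses only hand tools; the structure's footprint is 215 sq ft, below the 250 sq ft limit). But applying paragraphs (g)–(l): (g) operates against (c): the reference index is 301, below the 308 limit. (h) operates (assessed value is $445,500, meeting the $400,000 threshold), but is itself disapplied by (i): (i) operates against (h): the reportable unit count is 13, meeting the 13 threshold. (j) operates (the lot is in a historic district), but is itself disapplied by (k): (k) operates — the baseline figure is 240, less than the 249 limit. (l), which would lift (k), is inapplicable — the lot is solely residential. So (c) is unavailable.
Exception (d) does not apply: a window faces an adjoining lot.
No exception applies. The general rule governs.

Yes — Keiko must obtain a building permit.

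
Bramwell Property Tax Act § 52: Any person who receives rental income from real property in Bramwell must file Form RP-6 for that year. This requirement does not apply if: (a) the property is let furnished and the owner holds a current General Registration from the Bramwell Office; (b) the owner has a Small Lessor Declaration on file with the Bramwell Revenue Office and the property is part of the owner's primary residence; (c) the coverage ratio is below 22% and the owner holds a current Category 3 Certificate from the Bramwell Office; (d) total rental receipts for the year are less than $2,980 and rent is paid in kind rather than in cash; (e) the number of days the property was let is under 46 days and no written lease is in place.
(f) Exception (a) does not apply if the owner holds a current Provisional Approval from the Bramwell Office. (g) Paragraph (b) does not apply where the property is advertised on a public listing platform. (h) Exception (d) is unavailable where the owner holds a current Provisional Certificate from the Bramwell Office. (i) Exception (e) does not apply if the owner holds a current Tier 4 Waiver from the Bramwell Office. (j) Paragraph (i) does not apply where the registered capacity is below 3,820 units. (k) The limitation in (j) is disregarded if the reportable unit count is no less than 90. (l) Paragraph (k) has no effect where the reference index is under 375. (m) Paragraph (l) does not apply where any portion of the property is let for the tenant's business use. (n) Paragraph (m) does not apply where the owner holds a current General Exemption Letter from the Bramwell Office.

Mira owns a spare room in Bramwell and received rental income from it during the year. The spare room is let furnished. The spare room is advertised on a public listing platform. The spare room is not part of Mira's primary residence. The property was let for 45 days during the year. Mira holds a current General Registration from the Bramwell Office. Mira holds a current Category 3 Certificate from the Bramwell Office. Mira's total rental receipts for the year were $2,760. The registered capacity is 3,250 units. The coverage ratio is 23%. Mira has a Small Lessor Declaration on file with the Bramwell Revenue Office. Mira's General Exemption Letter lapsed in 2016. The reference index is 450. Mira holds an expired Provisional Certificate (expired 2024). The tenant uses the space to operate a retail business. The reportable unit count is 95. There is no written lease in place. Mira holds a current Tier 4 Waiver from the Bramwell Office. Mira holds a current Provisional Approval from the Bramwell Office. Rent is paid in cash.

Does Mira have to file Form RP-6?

Exception (a) is satisfied on its face — the property is let furnished; a current General Registration is held. Turning to paragraph (f): (f) operates — a current Provisional Approval is held. (a) is therefore removed.
Exception (b) fails — the spare room is not part of the primary residence.
Exception (c) does not apply: the coverage ratio is 23%, not below 22%.
Exception (d) fails — rent is paid in cash.
Exception (e): the number of days the property was let is 45 days, under the 46 days limit; there is no written lease — every condition holds. Turning to paragraphs (i)–(n): (i) operates — a current Tier 4 Waiver is held. (j) would limit (i) — the registered capacity is 3,250 units, below the 3,820 units limit — but (k) sets (j) aside: (k) applies — the reportable unit count is 95, meeting the 90 threshold. (l) is not triggered (the reference index is 450, not under 375), so (k) stands. So (e) is unavailable.
No exception displaces § 52.

Yes — Mira must file Form RP-6.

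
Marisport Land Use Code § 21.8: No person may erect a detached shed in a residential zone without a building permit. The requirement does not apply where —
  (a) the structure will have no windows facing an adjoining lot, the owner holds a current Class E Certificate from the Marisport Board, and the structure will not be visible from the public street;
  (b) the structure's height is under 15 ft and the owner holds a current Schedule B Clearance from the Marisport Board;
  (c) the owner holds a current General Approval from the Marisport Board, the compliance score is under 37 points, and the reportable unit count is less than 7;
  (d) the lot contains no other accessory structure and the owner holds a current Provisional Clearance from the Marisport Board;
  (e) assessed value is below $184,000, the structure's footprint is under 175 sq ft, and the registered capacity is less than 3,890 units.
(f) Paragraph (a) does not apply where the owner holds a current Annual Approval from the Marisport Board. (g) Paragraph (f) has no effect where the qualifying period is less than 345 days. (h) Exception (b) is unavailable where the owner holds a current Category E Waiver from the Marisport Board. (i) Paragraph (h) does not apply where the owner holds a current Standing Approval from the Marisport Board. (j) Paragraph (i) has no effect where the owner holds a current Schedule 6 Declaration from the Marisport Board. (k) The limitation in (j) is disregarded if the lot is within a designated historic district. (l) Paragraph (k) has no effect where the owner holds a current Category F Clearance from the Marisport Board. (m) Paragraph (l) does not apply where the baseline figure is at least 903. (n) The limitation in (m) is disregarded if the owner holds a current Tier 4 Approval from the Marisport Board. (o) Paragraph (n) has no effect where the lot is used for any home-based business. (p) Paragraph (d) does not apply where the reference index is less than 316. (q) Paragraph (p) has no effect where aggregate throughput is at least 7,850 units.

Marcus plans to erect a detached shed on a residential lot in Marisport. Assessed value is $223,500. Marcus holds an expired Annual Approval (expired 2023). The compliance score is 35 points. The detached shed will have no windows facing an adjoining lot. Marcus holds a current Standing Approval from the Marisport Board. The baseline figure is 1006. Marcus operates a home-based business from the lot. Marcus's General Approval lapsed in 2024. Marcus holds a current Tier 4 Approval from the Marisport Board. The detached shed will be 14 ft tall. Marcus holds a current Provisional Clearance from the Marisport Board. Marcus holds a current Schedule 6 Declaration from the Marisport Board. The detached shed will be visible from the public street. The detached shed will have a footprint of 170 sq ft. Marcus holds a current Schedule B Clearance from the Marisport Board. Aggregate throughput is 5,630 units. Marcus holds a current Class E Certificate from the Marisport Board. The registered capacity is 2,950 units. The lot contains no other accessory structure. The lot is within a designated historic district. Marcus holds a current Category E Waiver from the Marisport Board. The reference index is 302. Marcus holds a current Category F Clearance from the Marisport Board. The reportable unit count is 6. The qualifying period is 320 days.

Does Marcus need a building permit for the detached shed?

No — exception (b) applies; Marcus does not need a building permit.

Exception (a) does not apply: the structure will be visible from the street.
All of (b)'s requirements are met (the structure's height is 14 ft, under the 15 ft limit; a current Schedule B Clearance is held). As to paragraphs (h)–(o): (h) would limit (b) — a current Category E Waiver is held — but (i) sets (h) aside: (i) is triggered — a current Standing Approval is held. (j) would limit (i) — a current Schedule 6 Declaration is held — but (k) sets (j) aside: (k) is engaged — the lot is in a historic district. (l) applies (a current Category F Clearance is held), but yields to (m): (m) is triggered — the baseline figure is 1,006, meeting the 903 threshold. (n) would limit (m) — a current Tier 4 Approval is held — but (o) sets (n) aside: (o) is engaged — a home-based business operates on the lot. So (b) applies.
Exception (c) does not apply: there is no General Approval in force.
Exception (d) is satisfied on its face — the lot has no other accessory structure; a current Provisional Clearance is held. But applying paragraphs (p)–(q): (p) operates against (d): the reference index is 302, less than the 316 limit. (q), which would lift (p), does not operate here — aggregate throughput is 5,630 units, short of 7,850 units. So (d) is unavailable.
Exception (e) does not apply: assessed value is $223,500, not below $184,000.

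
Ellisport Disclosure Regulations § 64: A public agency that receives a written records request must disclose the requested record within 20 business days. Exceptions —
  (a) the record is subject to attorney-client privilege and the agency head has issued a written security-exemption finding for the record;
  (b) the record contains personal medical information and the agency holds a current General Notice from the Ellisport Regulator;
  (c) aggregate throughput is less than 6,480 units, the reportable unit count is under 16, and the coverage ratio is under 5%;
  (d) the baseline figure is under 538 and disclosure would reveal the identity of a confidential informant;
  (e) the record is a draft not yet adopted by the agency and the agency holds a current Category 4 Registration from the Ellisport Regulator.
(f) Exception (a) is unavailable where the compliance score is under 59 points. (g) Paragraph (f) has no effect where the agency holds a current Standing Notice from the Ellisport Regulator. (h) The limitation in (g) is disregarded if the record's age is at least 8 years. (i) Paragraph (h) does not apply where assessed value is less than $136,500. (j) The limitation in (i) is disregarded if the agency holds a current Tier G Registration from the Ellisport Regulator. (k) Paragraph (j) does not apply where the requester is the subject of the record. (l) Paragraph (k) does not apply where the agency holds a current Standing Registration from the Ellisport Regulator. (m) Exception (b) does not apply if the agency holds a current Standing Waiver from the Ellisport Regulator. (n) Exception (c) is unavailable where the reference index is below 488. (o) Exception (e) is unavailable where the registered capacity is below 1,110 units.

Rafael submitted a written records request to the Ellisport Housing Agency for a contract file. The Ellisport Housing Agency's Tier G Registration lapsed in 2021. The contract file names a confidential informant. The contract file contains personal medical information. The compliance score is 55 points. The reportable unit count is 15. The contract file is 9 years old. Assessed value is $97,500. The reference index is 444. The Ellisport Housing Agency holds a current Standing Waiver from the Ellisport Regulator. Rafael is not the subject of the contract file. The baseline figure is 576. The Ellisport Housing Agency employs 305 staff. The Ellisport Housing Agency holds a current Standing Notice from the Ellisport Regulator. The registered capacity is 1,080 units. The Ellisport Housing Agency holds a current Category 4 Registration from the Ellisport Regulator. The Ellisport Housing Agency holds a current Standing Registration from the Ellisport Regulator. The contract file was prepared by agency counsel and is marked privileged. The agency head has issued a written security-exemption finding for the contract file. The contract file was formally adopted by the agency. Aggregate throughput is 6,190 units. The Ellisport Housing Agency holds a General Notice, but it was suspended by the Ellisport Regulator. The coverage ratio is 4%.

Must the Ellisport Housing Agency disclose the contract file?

No — exception (a) applies; the Ellisport Housing Agency is not required to disclose the contract file.

Exception (a): the contract file is privileged; a written security-exemption finding has been issued — every condition holds. Considering the limiting provisions: (f) would limit (a) — the compliance score is 55 points, under the 59 points limit — but (g) sets (f) aside: (g) operates — a current Standing Notice is held. (h) would limit (g) — the record's age is 9 years, meeting the 8 years threshold — but (i) sets (h) aside: (i) operates against (h): assessed value is $97,500, less than the $136,500 limit. (j) is inapplicable (no current Tier G Registration is held), so (i) stands. Exception (a) stands.
Exception (b) does not apply: the General Notice is not current.
Exception (c) is satisfied on its face — aggregate throughput is 6,190 units, less than the 6,480 units limit; the reportable unit count is 15, under the 16 limit; the coverage ratio is 4%, under the 5% limit. But applying paragraph (n): (n) operates — the reference index is 444, below the 488 limit. So (c) is unavailable.
Exception (d) fails — the baseline figure is 576, not under 538.
Exception (e) requires that the record is a draft not yet adopted by the agency; but the contract file has been formally adopted, so (e) is unavailable.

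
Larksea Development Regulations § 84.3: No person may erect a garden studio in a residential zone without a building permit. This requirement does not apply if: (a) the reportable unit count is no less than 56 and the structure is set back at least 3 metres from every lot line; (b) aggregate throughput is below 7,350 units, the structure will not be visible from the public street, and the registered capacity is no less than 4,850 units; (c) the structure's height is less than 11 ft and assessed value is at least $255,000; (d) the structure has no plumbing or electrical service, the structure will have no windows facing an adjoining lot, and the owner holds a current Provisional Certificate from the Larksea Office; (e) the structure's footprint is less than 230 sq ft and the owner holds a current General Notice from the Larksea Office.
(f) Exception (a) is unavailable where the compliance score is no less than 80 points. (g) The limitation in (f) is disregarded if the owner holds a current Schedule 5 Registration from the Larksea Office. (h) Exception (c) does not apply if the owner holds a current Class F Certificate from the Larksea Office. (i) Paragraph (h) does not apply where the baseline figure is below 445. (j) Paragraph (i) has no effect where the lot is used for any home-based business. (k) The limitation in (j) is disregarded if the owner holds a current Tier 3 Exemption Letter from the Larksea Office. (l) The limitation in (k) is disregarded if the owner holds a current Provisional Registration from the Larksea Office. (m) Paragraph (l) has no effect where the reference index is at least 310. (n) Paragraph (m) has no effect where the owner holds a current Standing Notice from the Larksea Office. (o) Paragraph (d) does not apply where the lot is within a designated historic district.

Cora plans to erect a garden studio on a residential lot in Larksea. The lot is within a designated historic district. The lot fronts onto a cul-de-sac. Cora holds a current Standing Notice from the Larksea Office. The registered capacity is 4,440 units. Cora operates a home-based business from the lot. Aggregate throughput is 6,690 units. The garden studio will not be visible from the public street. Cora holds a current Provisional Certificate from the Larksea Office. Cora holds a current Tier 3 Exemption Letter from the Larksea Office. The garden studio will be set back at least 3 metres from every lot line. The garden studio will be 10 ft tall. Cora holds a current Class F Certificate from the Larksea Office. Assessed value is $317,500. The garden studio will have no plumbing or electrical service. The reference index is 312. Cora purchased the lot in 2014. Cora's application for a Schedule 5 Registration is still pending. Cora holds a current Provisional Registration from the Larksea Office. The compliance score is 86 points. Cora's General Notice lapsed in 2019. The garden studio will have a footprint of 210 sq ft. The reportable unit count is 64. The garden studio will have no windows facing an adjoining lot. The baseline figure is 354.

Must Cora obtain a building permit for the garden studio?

Yes — Cora must obtain a building permit.

All of (a)'s requirements are met (the reportable unit count is 64, meeting the 56 threshold; the setback is at least 3 m on every side). However, paragraphs (f)–(g) must be considered: (f) operates against (a): the compliance score is 86 points, meeting the 80 points threshold. (g) is not engaged (no current Schedule 5 Registration is held), so (f) stands. So (a) is unavailable.
Exception (b) does not apply: the registered capacity is 4,440 units, short of 4,850 units.
Exception (c) is satisfied on its face — the structure's height is 10 ft, less than the 11 ft limit; assessed value is $317,500, meeting the $255,000 threshold. Turning to paragraphs (h)–(n): (h) operates — a current Class F Certificate is held. (i) would limit (h) — the baseline figure is 354, below the 445 limit — but (j) sets (i) aside: (j) operates against (i): a home-based business operates on the lot. (k) would limit (j) — a current Tier 3 Exemption Letter is held — but (l) sets (k) aside: (l) operates against (k): a current Provisional Registration is held. (m) would limit (l) — the reference index is 312, meeting the 310 threshold — but (n) sets (m) aside: (n) is triggered — a current Standing Notice is held. Exception (c) does not apply.
Exception (d) is satisfied on its face — there is no plumbing or electrical service; no windows face an adjoining lot; a current Provisional Certificate is held. Turning to paragraph (o): (o) applies — the lot is in a historic district. (d) is therefore removed.
Exception (e) fails — there is no General Notice in force.
Every exception is unavailable, so the rule governs.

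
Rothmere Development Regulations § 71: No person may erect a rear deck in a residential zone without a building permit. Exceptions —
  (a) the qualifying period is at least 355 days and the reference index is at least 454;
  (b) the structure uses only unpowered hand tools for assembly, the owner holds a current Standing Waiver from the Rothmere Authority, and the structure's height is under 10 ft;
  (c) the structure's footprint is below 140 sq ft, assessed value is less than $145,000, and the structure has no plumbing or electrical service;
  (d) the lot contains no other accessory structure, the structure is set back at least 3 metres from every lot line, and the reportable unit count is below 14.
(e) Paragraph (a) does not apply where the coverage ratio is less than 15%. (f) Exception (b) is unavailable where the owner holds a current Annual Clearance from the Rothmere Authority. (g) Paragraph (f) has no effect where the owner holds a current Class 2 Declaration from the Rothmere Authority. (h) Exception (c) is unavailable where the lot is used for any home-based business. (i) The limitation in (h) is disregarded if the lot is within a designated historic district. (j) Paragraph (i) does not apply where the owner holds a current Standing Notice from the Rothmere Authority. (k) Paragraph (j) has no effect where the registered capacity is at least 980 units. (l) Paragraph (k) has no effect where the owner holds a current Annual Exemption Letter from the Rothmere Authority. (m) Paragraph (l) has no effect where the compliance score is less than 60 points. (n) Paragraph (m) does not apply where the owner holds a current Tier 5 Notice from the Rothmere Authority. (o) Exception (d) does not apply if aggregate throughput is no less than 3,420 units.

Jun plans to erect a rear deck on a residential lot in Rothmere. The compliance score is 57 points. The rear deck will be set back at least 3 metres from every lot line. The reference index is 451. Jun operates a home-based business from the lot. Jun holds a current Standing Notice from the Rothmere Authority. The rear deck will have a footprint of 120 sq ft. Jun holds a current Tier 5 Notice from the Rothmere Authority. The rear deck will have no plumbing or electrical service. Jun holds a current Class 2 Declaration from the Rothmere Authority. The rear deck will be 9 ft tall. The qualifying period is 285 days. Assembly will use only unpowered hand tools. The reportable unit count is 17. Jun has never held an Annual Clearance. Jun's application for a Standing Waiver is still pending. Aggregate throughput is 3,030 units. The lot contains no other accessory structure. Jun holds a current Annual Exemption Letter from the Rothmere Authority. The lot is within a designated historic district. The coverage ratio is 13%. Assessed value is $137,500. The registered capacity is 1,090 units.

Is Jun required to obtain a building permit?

Yes — Jun must obtain a building permit.

Exception (a) does not apply: the qualifying period is 285 days, short of 355 days.
Exception (b) requires that the owner holds a current Standing Waiver from the Rothmere Authority; but no current Standing Waiver is held, so (b) is unavailable.
Exception (c)'s conditions are all satisfied: the structure's footprint is 120 sq ft, below the 140 sq ft limit; assessed value is $137,500, less than the $145,000 limit; there is no plumbing or electrical service. Turning to paragraphs (h)–(n): (h) operates — a home-based business operates on the lot. (i) operates (the lot is in a historic district), but yields to (j): (j) operates against (i): a current Standing Notice is held. (k) operates (the registered capacity is 1,090 units, meeting the 980 units threshold), but yields to (l): (l) is engaged — a current Annual Exemption Letter is held. (m) would limit (l) — the compliance score is 57 points, less than the 60 points limit — but (n) sets (m) aside: (n) operates against (m): a current Tier 5 Notice is held. So (c) is unavailable.
Exception (d) requires that the reportable unit count is below 14; but the reportable unit count is 17, not below 14, so (d) is unavailable.
No exception applies. The general rule governs.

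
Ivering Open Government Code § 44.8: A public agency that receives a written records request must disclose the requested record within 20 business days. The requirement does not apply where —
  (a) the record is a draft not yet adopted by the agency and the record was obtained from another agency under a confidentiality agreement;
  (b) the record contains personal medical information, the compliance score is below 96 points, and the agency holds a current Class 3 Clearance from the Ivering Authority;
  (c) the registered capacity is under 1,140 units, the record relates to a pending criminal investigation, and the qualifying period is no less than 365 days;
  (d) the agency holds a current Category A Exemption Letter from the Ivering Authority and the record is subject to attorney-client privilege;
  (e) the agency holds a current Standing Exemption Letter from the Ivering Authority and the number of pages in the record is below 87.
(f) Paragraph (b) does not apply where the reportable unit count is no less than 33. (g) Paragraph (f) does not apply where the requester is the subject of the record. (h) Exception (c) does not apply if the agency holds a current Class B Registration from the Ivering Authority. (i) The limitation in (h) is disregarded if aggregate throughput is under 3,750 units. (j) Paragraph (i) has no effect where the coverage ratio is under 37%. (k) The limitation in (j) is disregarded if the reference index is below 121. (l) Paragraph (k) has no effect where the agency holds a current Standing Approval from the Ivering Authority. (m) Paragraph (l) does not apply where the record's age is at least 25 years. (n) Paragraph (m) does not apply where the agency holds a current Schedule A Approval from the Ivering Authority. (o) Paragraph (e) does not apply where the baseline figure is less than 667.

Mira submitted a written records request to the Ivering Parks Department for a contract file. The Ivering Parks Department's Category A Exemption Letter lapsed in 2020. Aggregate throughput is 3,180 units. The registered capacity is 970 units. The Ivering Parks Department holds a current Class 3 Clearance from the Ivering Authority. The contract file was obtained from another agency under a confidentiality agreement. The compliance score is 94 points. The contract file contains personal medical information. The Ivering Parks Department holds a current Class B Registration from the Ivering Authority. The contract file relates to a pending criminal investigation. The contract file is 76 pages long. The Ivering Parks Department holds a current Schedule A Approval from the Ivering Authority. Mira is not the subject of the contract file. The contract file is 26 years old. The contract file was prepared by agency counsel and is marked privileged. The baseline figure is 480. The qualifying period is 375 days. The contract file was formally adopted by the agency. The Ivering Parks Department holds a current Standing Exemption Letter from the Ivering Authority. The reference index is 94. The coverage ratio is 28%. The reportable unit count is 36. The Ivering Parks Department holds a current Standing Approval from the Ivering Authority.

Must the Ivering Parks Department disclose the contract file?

Exception (a) fails — the contract file has been formally adopted.
Exception (b): the contract file contains personal medical information; the compliance score is 94 points, below the 96 points limit; a current Class 3 Clearance is held — every condition holds. But: (f) operates against (b): the reportable unit count is 36, meeting the 33 threshold. (g) is inapplicable (Mira is not the subject of the contract file), so (f) stands. Exception (b) does not apply.
All of (c)'s requirements are met (the registered capacity is 970 units, under the 1,140 units limit; the contract file relates to a pending investigation; the qualifying period is 375 days, meeting the 365 days threshold). But applying paragraphs (h)–(n): (h) operates against (c): a current Class B Registration is held. (i) would limit (h) — aggregate throughput is 3,180 units, under the 3,750 units limit — but (j) sets (i) aside: (j) operates against (i): the coverage ratio is 28%, under the 37% limit. (k) would limit (j) — the reference index is 94, below the 121 limit — but (l) sets (k) aside: (l) operates against (k): a current Standing Approval is held. (m) is engaged (the record's age is 26 years, meeting the 25 years threshold), but yields to (n): (n) operates against (m): a current Schedule A Approval is held. So (c) is unavailable.
Exception (d) requires that the agency holds a current Category A Exemption Letter from the Ivering Authority; but the Category A Exemption Letter is not current, so (d) is unavailable.
Exception (e): a current Standing Exemption Letter is held; the number of pages in the record is 76, below the 87 limit — every condition holds. However, paragraph (o) must be considered: (o) operates against (e): the baseline figure is 480, less than the 667 limit. So (e) is unavailable.
No exception displaces § 44.8.

Yes — the Ivering Parks Department must disclose the contract file.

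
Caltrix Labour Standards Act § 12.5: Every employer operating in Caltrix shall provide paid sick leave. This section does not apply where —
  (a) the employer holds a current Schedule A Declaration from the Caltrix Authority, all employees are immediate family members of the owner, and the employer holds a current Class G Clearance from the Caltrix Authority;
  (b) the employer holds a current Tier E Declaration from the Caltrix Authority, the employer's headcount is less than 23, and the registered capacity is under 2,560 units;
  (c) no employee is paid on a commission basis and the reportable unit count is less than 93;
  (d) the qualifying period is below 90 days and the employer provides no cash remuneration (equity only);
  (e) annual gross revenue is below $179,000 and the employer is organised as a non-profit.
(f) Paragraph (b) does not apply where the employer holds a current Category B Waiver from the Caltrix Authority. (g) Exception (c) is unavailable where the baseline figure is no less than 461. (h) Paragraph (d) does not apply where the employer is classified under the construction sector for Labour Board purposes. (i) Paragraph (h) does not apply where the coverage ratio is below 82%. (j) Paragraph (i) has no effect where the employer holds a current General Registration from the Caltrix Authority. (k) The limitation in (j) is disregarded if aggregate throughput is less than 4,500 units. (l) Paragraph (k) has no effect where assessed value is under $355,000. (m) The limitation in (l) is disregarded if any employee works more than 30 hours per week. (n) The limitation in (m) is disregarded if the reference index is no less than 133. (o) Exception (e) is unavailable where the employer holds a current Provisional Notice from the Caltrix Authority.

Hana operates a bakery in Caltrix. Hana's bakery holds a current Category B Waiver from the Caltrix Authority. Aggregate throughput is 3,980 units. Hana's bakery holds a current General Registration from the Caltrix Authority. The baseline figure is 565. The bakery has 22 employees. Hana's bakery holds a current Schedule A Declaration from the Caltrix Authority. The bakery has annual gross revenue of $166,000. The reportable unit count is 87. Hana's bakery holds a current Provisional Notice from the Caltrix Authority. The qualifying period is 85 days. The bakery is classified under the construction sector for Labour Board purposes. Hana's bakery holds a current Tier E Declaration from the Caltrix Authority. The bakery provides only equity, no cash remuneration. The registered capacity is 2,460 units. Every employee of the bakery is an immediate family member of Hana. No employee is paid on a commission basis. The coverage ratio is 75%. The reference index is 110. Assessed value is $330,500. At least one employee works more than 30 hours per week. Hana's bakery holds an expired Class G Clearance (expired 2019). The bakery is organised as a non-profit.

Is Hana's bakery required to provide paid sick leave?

No — exception (d) applies; Hana's bakery is not required to provide paid sick leave.

Exception (a) requires that the employer holds a current Class G Clearance from the Caltrix Authority; but no current Class G Clearance is held, so (a) is unavailable.
Exception (b)'s conditions are all satisfied: a current Tier E Declaration is held; the employer's headcount is 22, less than the 23 limit; the registered capacity is 2,460 units, under the 2,560 units limit. But applying paragraph (f): (f) operates against (b): a current Category B Waiver is held. Exception (b) does not apply.
Exception (c)'s conditions are all satisfied: no employee is paid on commission; the reportable unit count is 87, less than the 93 limit. However, paragraph (g) must be considered: (g) operates against (c): the baseline figure is 565, meeting the 461 threshold. (c) is therefore removed.
Exception (d): the qualifying period is 85 days, below the 90 days limit; remuneration is equity-only — every condition holds. Applying paragraphs (h)–(n): (h) operates (the bakery is classified under the construction sector), but is displaced by (i): (i) applies — the coverage ratio is 75%, below the 82% limit. (j) would limit (i) — a current General Registration is held — but (k) sets (j) aside: (k) is engaged — aggregate throughput is 3,980 units, less than the 4,500 units limit. (l) operates (assessed value is $330,500, under the $355,000 limit), but is itself disapplied by (m): (m) operates against (l): at least one employee exceeds 30 hours/week. (n), which would lift (m), is inapplicable — the reference index is 110, short of 133. So (d) applies.
Exception (e): annual gross revenue is $166,000, below the $179,000 limit; the employer is a non-profit — every condition holds. However, paragraph (o) must be considered: (o) operates against (e): a current Provisional Notice is held. So (e) is unavailable.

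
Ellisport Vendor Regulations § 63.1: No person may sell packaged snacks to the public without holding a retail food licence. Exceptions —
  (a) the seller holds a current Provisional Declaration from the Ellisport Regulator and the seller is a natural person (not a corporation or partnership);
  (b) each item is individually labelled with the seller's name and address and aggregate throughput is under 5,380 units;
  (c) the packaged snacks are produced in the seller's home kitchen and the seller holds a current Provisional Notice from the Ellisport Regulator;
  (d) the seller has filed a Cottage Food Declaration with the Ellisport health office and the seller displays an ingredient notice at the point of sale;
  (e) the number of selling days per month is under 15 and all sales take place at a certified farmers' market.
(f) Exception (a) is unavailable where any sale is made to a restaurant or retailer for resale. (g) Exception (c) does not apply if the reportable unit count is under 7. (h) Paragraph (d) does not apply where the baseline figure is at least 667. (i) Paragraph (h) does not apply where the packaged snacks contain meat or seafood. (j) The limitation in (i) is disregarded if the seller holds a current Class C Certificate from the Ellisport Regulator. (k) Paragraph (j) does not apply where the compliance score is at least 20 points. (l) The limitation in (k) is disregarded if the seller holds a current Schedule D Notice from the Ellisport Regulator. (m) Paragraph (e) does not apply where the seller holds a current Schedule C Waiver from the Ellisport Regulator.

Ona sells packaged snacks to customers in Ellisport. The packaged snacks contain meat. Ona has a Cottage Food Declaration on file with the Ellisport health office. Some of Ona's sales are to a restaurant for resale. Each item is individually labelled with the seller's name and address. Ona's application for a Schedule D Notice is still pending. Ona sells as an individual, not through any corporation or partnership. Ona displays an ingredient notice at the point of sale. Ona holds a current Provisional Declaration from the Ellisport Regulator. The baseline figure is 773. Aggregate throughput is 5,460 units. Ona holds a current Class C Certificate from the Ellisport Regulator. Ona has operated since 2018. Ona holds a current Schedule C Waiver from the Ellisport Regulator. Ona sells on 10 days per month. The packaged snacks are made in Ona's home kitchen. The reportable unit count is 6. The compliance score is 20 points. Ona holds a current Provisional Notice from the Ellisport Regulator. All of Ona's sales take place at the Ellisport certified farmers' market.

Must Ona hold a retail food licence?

Exception (a) is satisfied on its face — a current Provisional Declaration is held; the seller is a natural person. Turning to paragraph (f): (f) operates against (a): some sales are to a restaurant for resale. So (a) is unavailable.
Exception (b) does not apply: aggregate throughput is 5,460 units, not under 5,380 units.
Exception (c) is satisfied on its face — the packaged snacks are home-kitchen produced; a current Provisional Notice is held. But applying paragraph (g): (g) operates against (c): the reportable unit count is 6, under the 7 limit. (c) is therefore removed.
All of (d)'s requirements are met (a Cottage Food Declaration is on file; an ingredient notice is displayed). As to paragraphs (h)–(l): (h) would limit (d) — the baseline figure is 773, meeting the 667 threshold — but (i) sets (h) aside: (i) is engaged — the packaged snacks contain meat. (j) applies (a current Class C Certificate is held), but is overridden by (k): (k) applies — the compliance score is 20 points, meeting the 20 points threshold. (l), which would lift (k), is not triggered — no current Schedule D Notice is held. So (d) applies.
All of (e)'s requirements are met (the number of selling days per month is 10, under the 15 limit; all sales are at a certified farmers' market). But: (m) applies — a current Schedule C Waiver is held. So (e) is unavailable.

No — exception (d) applies; Ona is not required to hold a retail food licence.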